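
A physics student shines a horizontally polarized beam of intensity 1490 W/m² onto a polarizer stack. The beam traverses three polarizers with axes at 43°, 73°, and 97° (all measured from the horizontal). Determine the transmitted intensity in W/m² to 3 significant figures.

I₁ = 1490 W/m² · cos²(43°) = 797 W/m².
I₂ = I₁ · cos²(30°) = 797 · 0.75 = 597.7 W/m².
I₃ = I₂ · cos²(24°) = 597.7 · 0.8346 = 498.8 W/m².

I ≈ 499 W/m²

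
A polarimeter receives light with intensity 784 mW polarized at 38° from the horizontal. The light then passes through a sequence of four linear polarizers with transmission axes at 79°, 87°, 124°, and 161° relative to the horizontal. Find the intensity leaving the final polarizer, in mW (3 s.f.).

I ≈ 178 mW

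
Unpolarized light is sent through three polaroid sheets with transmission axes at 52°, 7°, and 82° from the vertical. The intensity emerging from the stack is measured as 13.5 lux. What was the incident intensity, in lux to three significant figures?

Unpolarized light through the first polarizer → I₁ = ½ I₀, now polarized at 52°.
I₂ = I₁ cos²(7° − 52°) = 0.5 I₀ · cos²(45°) = 0.25 I₀.
I₃ = I₂ cos²(82° − 7°) = 0.25 I₀ · cos²(75°) = 0.01675 I₀.
So 13.5 lux = 0.01675 I₀, giving I₀ = 13.5/0.01675 = 806.1 lux.

I₀ ≈ 806 lux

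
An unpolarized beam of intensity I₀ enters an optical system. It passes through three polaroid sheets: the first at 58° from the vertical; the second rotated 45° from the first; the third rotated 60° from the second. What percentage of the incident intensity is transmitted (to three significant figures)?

≈ 6.25%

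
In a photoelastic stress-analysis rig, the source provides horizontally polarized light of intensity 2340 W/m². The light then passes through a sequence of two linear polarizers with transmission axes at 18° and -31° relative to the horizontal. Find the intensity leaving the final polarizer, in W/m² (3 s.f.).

I₁ = 2340 W/m² · cos²(18°) = 2117 W/m².
I₂ = I₁ · cos²(49°) = 2117 · 0.4304 = 911 W/m².

I ≈ 911 W/m²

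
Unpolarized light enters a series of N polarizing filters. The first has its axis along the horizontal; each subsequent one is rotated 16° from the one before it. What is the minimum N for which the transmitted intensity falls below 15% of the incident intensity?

First polarizer halves the unpolarized light: factor 1/2.
Each further stage multiplies by cos²(16°) = 0.924.
After N polarizers: T = 0.5·0.924^(N−1). Require T < 0.15 ⇒ N−1 > ln(0.15/0.5)/ln(0.924) = 15.24, so N−1 ≥ 16 and N = 17.
Check: N=17 gives T = 0.1412 < 0.15; N=16 gives T = 0.1528.

N = 17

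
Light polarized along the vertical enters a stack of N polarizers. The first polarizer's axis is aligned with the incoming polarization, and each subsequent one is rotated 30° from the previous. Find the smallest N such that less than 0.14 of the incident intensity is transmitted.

First polarizer is aligned with the polarization: full transmission.
Each further stage multiplies by cos²(30°) = 0.75.
After N polarizers: T = 0.75^(N−1). Require T < 0.14 ⇒ N−1 > ln(0.14)/ln(0.75) = 6.83, so N−1 ≥ 7 and N = 8.
Check: N=8 gives T = 0.1335 < 0.14; N=7 gives T = 0.178.

N = 8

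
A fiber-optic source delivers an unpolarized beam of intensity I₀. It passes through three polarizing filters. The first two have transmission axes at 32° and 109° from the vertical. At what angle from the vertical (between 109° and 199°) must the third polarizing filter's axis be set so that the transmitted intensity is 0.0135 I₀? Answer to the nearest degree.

θ ≈ 152°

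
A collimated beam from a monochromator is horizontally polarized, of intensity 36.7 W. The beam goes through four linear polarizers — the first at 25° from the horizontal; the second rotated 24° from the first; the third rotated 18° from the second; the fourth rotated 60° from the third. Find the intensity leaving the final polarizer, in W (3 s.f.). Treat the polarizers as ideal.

I ≈ 5.69 W

I₁ = 36.7 W · cos²(25°) = 30.15 W.
I₂ = I₁ · cos²(24°) = 30.15 · 0.8346 = 25.16 W.
I₃ = I₂ · cos²(18°) = 25.16 · 0.9045 = 22.76 W.
I₄ = I₃ · cos²(60°) = 22.76 · 0.25 = 5.689 W.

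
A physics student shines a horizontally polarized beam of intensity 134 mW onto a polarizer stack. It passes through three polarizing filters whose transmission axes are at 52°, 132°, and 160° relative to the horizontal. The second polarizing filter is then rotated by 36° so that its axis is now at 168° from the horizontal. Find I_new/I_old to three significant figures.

I_new/I_old ≈ 8.02

Before rotation:
I₁ = I₀ cos²(52° − 0°) = I₀ cos²(52°) = 0.379 I₀.
I₂ = I₁ cos²(132° − 52°) = 0.379 I₀ · cos²(80°) = 0.01143 I₀.
I₃ = I₂ cos²(160° − 132°) = 0.01143 I₀ · cos²(28°) = 0.00891 I₀.
After rotation:
I₁ = I₀ cos²(52° − 0°) = I₀ cos²(52°) = 0.379 I₀.
Angle between axes 1 and 2: 64°. I₂ = 0.379 I₀ · cos²(64°) = 0.07284 I₀.
I₃ = I₂ cos²(160° − 168°) = 0.07284 I₀ · cos²(8°) = 0.07143 I₀.
Ratio = 0.07143 / 0.00891 = 8.016.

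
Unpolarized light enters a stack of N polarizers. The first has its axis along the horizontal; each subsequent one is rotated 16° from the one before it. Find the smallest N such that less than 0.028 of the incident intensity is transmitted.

N = 38

First polarizer halves the unpolarized light: factor 1/2.
Each further stage multiplies by cos²(16°) = 0.924.
After N polarizers: T = 0.5·0.924^(N−1). Require T < 0.028 ⇒ N−1 > ln(0.028/0.5)/ln(0.924) = 36.48, so N−1 ≥ 37 and N = 38.
Check: N=38 gives T = 0.02687 < 0.028; N=37 gives T = 0.02908.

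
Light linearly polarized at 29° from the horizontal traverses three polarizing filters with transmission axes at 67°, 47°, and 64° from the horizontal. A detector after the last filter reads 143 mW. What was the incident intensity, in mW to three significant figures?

By Malus's law, I₁ = I₀ cos²(67° − 29°) = I₀ cos²(38°) = 0.621 I₀.
I₂ = I₁ cos²(47° − 67°) = 0.621 I₀ · cos²(20°) = 0.5483 I₀.
I₃ = I₂ cos²(64° − 47°) = 0.5483 I₀ · cos²(17°) = 0.5015 I₀.
So 143 mW = 0.5015 I₀, giving I₀ = 143/0.5015 = 285.2 mW.

I₀ ≈ 285 mW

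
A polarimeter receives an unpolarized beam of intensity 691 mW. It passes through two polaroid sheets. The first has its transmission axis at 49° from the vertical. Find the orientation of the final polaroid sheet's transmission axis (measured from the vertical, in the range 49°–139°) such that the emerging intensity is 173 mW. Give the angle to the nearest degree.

θ ≈ 94°

Unpolarized light through the first polarizer → I₁ = ½ I₀, now polarized at 49°.
Target fraction: 173 / 691 mW = 0.2504 of I₀.
Need I₂/I₀ = 0.2504, so cos²(θ − 49°) = 0.2504 / 0.5 = 0.5007.
θ − 49° = arccos(√0.5007) = 45.0°, giving θ ≈ 49 + 45.0 = 94.0°.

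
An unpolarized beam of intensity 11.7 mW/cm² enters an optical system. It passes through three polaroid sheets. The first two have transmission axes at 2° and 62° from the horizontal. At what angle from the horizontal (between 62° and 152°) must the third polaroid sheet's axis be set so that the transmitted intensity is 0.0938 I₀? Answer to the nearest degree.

Unpolarized light through the first polarizer → I₁ = ½ I₀, now polarized at 2°.
I₂ = I₁ cos²(62° − 2°) = 0.5 I₀ · cos²(60°) = 0.125 I₀.
Need I₃/I₀ = 0.0938, so cos²(θ − 62°) = 0.0938 / 0.125 = 0.7504.
θ − 62° = arccos(√0.7504) = 30.0°, giving θ ≈ 62 + 30.0 = 92.0°.

θ ≈ 92°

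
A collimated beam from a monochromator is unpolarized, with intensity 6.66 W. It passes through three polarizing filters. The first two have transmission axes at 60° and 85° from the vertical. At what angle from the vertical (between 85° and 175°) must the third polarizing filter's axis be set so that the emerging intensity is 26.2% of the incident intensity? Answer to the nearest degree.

θ ≈ 122°

Unpolarized light through the first polarizer → I₁ = ½ I₀, now polarized at 60°.
I₂ = I₁ cos²(85° − 60°) = 0.5 I₀ · cos²(25°) = 0.4107 I₀.
Need I₃/I₀ = 0.262, so cos²(θ − 85°) = 0.262 / 0.4107 = 0.6379.
θ − 85° = arccos(√0.6379) = 37.0°, giving θ ≈ 85 + 37.0 = 122.0°.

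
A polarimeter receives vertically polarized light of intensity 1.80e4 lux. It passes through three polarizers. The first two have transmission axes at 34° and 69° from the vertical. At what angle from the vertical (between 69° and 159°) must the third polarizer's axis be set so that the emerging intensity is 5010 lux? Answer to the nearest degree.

I₁ = I₀ cos²(34° − 0°) = I₀ cos²(34°) = 0.6873 I₀.
I₂ = I₁ cos²(69° − 34°) = 0.6873 I₀ · cos²(35°) = 0.4612 I₀.
Target fraction: 5010 / 1.80e4 lux = 0.2783 of I₀.
Need I₃/I₀ = 0.2783, so cos²(θ − 69°) = 0.2783 / 0.4612 = 0.6035.
θ − 69° = arccos(√0.6035) = 39.0°, giving θ ≈ 69 + 39.0 = 108.0°.

θ ≈ 108°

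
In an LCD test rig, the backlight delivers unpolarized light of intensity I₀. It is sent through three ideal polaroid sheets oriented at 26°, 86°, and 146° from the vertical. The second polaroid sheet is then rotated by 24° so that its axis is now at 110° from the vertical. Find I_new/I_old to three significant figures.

Before rotation:
Unpolarized light through the first polarizer → I₁ = ½ I₀, now polarized at 26°.
I₂ = I₁ cos²(86° − 26°) = 0.5 I₀ · cos²(60°) = 0.125 I₀.
I₃ = I₂ cos²(146° − 86°) = 0.125 I₀ · cos²(60°) = 0.03125 I₀.
After rotation:
Unpolarized light through the first polarizer → I₁ = ½ I₀, now polarized at 26°.
I₂ = I₁ cos²(110° − 26°) = 0.5 I₀ · cos²(84°) = 0.005463 I₀.
I₃ = I₂ cos²(146° − 110°) = 0.005463 I₀ · cos²(36°) = 0.003576 I₀.
Ratio = 0.003576 / 0.03125 = 0.1144.

I_new/I_old ≈ 0.114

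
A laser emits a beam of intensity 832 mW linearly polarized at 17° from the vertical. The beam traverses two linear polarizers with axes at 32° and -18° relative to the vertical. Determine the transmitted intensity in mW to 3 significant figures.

I₁ = 832 mW · cos²(15°) = 776.3 mW.
I₂ = I₁ · cos²(50°) = 776.3 · 0.4132 = 320.7 mW.

I ≈ 321 mW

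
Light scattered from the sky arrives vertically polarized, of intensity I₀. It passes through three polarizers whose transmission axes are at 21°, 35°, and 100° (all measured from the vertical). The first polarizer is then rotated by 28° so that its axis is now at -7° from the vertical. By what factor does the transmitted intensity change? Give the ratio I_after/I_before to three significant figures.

I_new/I_old ≈ 0.663

Before rotation:
By Malus's law, I₁ = I₀ cos²(21° − 0°) = I₀ cos²(21°) = 0.8716 I₀.
I₂ = I₁ cos²(35° − 21°) = 0.8716 I₀ · cos²(14°) = 0.8206 I₀.
I₃ = I₂ cos²(100° − 35°) = 0.8206 I₀ · cos²(65°) = 0.1466 I₀.
After rotation:
I₁ = I₀ cos²(-7° − 0°) = I₀ cos²(7°) = 0.9851 I₀.
I₂ = I₁ cos²(35° + 7°) = 0.9851 I₀ · cos²(42°) = 0.5441 I₀.
I₃ = I₂ cos²(100° − 35°) = 0.5441 I₀ · cos²(65°) = 0.09717 I₀.
Ratio = 0.09717 / 0.1466 = 0.663.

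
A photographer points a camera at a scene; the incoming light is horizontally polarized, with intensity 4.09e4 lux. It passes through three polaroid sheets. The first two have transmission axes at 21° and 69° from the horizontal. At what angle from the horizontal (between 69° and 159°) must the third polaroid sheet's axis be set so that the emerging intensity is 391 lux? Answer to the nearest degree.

θ ≈ 150°

I₁ = I₀ cos²(21° − 0°) = I₀ cos²(21°) = 0.8716 I₀.
I₂ = I₁ cos²(69° − 21°) = 0.8716 I₀ · cos²(48°) = 0.3902 I₀.
Target fraction: 391 / 4.09e4 lux = 0.00956 of I₀.
Need I₃/I₀ = 0.00956, so cos²(θ − 69°) = 0.00956 / 0.3902 = 0.0245.
θ − 69° = arccos(√0.0245) = 81.0°, giving θ ≈ 69 + 81.0 = 150.0°.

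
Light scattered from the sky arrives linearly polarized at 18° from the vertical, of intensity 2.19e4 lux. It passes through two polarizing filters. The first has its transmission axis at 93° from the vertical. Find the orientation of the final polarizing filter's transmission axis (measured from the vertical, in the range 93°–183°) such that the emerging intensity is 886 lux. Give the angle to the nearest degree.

θ ≈ 132°

By Malus's law, I₁ = I₀ cos²(93° − 18°) = I₀ cos²(75°) = 0.06699 I₀.
Target fraction: 886 / 2.19e4 lux = 0.04046 of I₀.
Need I₂/I₀ = 0.04046, so cos²(θ − 93°) = 0.04046 / 0.06699 = 0.6039.
θ − 93° = arccos(√0.6039) = 39.0°, giving θ ≈ 93 + 39.0 = 132.0°.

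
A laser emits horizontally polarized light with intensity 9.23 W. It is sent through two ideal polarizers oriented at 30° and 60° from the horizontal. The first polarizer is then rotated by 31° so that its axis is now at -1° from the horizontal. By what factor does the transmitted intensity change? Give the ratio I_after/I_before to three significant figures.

Before rotation:
I₁ = I₀ cos²(30° − 0°) = I₀ cos²(30°) = 0.75 I₀.
I₂ = I₁ cos²(60° − 30°) = 0.75 I₀ · cos²(30°) = 0.5625 I₀.
After rotation:
I₁ = I₀ cos²(-1° − 0°) = I₀ cos²(1°) = 0.9997 I₀.
I₂ = I₁ cos²(60° + 1°) = 0.9997 I₀ · cos²(61°) = 0.235 I₀.
Ratio = 0.235 / 0.5625 = 0.4177.

I_new/I_old ≈ 0.418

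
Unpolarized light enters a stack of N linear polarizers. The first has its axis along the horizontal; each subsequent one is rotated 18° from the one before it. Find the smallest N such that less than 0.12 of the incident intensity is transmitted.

N = 16

First polarizer halves the unpolarized light: factor 1/2.
Each further stage multiplies by cos²(18°) = 0.9045.
After N polarizers: T = 0.5·0.9045^(N−1). Require T < 0.12 ⇒ N−1 > ln(0.12/0.5)/ln(0.9045) = 14.22, so N−1 ≥ 15 and N = 16.
Check: N=16 gives T = 0.111 < 0.12; N=15 gives T = 0.1227.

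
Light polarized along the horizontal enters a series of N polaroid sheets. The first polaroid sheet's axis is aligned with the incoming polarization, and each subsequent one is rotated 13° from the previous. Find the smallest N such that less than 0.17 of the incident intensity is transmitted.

First polarizer is aligned with the polarization: full transmission.
Each further stage multiplies by cos²(13°) = 0.9494.
After N polarizers: T = 0.9494^(N−1). Require T < 0.17 ⇒ N−1 > ln(0.17)/ln(0.9494) = 34.12, so N−1 ≥ 35 and N = 36.
Check: N=36 gives T = 0.1624 < 0.17; N=35 gives T = 0.1711.

N = 36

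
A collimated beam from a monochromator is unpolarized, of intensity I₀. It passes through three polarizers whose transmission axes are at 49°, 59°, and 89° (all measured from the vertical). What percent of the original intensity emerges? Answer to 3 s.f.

≈ 36.4%

Unpolarized light through the first polarizer → I₁ = ½ I₀, now polarized at 49°.
I₂ = I₁ cos²(59° − 49°) = 0.5 I₀ · cos²(10°) = 0.4849 I₀.
I₃ = I₂ cos²(89° − 59°) = 0.4849 I₀ · cos²(30°) = 0.3637 I₀.
That is 36.37% of the incident intensity.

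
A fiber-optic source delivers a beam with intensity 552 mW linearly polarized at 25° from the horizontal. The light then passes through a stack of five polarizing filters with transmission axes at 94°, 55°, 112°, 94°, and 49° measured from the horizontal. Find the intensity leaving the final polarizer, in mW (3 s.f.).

I ≈ 5.74 mW

I₁ = 552 mW · cos²(69°) = 70.89 mW.
I₂ = I₁ · cos²(39°) = 70.89 · 0.604 = 42.82 mW.
I₃ = I₂ · cos²(57°) = 42.82 · 0.2966 = 12.7 mW.
I₄ = I₃ · cos²(18°) = 12.7 · 0.9045 = 11.49 mW.
I₅ = I₄ · cos²(45°) = 11.49 · 0.5 = 5.744 mW.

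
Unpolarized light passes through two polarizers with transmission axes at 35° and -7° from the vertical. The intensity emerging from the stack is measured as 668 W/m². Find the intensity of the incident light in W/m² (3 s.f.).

I₀ ≈ 2420 W/m²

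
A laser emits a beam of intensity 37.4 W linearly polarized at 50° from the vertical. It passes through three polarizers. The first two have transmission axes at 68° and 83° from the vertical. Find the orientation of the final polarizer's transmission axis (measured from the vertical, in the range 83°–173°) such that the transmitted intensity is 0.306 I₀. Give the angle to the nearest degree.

θ ≈ 136°

By Malus's law, I₁ = I₀ cos²(68° − 50°) = I₀ cos²(18°) = 0.9045 I₀.
I₂ = I₁ cos²(83° − 68°) = 0.9045 I₀ · cos²(15°) = 0.8439 I₀.
Need I₃/I₀ = 0.306, so cos²(θ − 83°) = 0.306 / 0.8439 = 0.3626.
θ − 83° = arccos(√0.3626) = 53.0°, giving θ ≈ 83 + 53.0 = 136.0°.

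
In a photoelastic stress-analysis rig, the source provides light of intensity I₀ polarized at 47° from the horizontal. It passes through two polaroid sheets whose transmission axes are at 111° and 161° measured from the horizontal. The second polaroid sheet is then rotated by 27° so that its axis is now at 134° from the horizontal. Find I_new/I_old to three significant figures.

Before rotation:
I₁ = I₀ cos²(111° − 47°) = I₀ cos²(64°) = 0.1922 I₀.
I₂ = I₁ cos²(161° − 111°) = 0.1922 I₀ · cos²(50°) = 0.0794 I₀.
After rotation:
I₁ = I₀ cos²(111° − 47°) = I₀ cos²(64°) = 0.1922 I₀.
I₂ = I₁ cos²(134° − 111°) = 0.1922 I₀ · cos²(23°) = 0.1628 I₀.
Ratio = 0.1628 / 0.0794 = 2.051.

I_new/I_old ≈ 2.05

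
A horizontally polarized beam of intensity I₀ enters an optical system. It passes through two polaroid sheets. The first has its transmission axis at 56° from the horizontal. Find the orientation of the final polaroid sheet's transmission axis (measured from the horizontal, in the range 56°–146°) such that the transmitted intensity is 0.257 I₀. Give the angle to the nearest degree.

I₁ = I₀ cos²(56° − 0°) = I₀ cos²(56°) = 0.3127 I₀.
Need I₂/I₀ = 0.257, so cos²(θ − 56°) = 0.257 / 0.3127 = 0.8219.
θ − 56° = arccos(√0.8219) = 25.0°, giving θ ≈ 56 + 25.0 = 81.0°.

θ ≈ 81°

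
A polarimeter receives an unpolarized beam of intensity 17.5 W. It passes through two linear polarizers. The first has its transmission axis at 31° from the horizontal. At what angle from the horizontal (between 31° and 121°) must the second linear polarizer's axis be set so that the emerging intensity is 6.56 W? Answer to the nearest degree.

Unpolarized light through the first polarizer → I₁ = ½ I₀, now polarized at 31°.
Target fraction: 6.56 / 17.5 W = 0.3749 of I₀.
Need I₂/I₀ = 0.3749, so cos²(θ − 31°) = 0.3749 / 0.5 = 0.7497.
θ − 31° = arccos(√0.7497) = 30.0°, giving θ ≈ 31 + 30.0 = 61.0°.

θ ≈ 61°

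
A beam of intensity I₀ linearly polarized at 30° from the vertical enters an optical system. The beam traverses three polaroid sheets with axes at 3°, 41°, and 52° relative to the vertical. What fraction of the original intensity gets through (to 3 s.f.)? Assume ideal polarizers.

≈ 0.475 I₀

I₁ = I₀ cos²(3° − 30°) = I₀ cos²(27°) = 0.7939 I₀.
I₂ = I₁ cos²(41° − 3°) = 0.7939 I₀ · cos²(38°) = 0.493 I₀.
I₃ = I₂ cos²(52° − 41°) = 0.493 I₀ · cos²(11°) = 0.475 I₀.
Transmitted fraction = 0.475.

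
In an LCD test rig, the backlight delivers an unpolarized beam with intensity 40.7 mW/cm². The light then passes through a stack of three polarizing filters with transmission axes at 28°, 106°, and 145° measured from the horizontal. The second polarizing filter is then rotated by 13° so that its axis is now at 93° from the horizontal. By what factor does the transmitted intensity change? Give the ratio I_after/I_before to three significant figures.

I_new/I_old ≈ 2.59

Before rotation:
Unpolarized light through the first polarizer → I₁ = ½ I₀, now polarized at 28°.
I₂ = I₁ cos²(106° − 28°) = 0.5 I₀ · cos²(78°) = 0.02161 I₀.
I₃ = I₂ cos²(145° − 106°) = 0.02161 I₀ · cos²(39°) = 0.01305 I₀.
After rotation:
Unpolarized light through the first polarizer → I₁ = ½ I₀, now polarized at 28°.
I₂ = I₁ cos²(93° − 28°) = 0.5 I₀ · cos²(65°) = 0.0893 I₀.
I₃ = I₂ cos²(145° − 93°) = 0.0893 I₀ · cos²(52°) = 0.03385 I₀.
Ratio = 0.03385 / 0.01305 = 2.593.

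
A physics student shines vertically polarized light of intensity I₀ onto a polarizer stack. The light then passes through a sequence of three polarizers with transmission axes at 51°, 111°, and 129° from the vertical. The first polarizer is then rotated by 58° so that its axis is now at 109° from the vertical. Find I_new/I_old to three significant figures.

I_new/I_old ≈ 1.07

Before rotation:
I₁ = I₀ cos²(51° − 0°) = I₀ cos²(51°) = 0.396 I₀.
I₂ = I₁ cos²(111° − 51°) = 0.396 I₀ · cos²(60°) = 0.09901 I₀.
I₃ = I₂ cos²(129° − 111°) = 0.09901 I₀ · cos²(18°) = 0.08956 I₀.
After rotation:
I₁ = I₀ cos²(109° − 0°) = I₀ cos²(71°) = 0.106 I₀.
I₂ = I₁ cos²(111° − 109°) = 0.106 I₀ · cos²(2°) = 0.1059 I₀.
I₃ = I₂ cos²(129° − 111°) = 0.1059 I₀ · cos²(18°) = 0.09576 I₀.
Ratio = 0.09576 / 0.08956 = 1.069.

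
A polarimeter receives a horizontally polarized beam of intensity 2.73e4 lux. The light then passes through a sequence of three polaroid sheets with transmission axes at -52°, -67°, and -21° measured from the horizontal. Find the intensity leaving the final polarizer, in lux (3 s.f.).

By Malus's law, I₁ = 2.73e4 lux · cos²(52°) = 1.035e+04 lux.
I₂ = I₁ · cos²(15°) = 1.035e+04 · 0.933 = 9655 lux.
I₃ = I₂ · cos²(46°) = 9655 · 0.4826 = 4659 lux.

I ≈ 4660 lux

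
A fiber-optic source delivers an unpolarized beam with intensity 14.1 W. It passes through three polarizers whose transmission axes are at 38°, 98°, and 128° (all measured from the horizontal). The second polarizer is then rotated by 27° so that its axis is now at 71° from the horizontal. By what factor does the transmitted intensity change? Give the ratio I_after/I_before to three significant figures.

Before rotation:
Unpolarized light through the first polarizer → I₁ = ½ I₀, now polarized at 38°.
I₂ = I₁ cos²(98° − 38°) = 0.5 I₀ · cos²(60°) = 0.125 I₀.
I₃ = I₂ cos²(128° − 98°) = 0.125 I₀ · cos²(30°) = 0.09375 I₀.
After rotation:
Unpolarized light through the first polarizer → I₁ = ½ I₀, now polarized at 38°.
I₂ = I₁ cos²(71° − 38°) = 0.5 I₀ · cos²(33°) = 0.3517 I₀.
I₃ = I₂ cos²(128° − 71°) = 0.3517 I₀ · cos²(57°) = 0.1043 I₀.
Ratio = 0.1043 / 0.09375 = 1.113.

I_new/I_old ≈ 1.11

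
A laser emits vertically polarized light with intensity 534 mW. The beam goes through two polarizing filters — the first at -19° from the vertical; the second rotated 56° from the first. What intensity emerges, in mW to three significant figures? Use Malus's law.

I ≈ 149 mW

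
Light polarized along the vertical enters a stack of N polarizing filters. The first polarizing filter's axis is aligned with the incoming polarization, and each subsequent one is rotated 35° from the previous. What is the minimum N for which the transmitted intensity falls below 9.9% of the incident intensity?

First polarizer is aligned with the polarization: full transmission.
Each further stage multiplies by cos²(35°) = 0.671.
After N polarizers: T = 0.671^(N−1). Require T < 0.099 ⇒ N−1 > ln(0.099)/ln(0.671) = 5.80, so N−1 ≥ 6 and N = 7.
Check: N=7 gives T = 0.09128 < 0.099; N=6 gives T = 0.136.

N = 7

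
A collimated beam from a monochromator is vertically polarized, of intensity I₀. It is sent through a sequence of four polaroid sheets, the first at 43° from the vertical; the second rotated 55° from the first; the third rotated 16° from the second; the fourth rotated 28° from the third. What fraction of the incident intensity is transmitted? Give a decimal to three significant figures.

≈ 0.127 I₀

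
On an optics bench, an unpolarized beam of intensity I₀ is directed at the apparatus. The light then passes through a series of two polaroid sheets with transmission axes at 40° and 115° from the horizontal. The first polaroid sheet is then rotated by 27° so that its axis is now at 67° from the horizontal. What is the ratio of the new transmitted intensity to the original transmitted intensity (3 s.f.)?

Before rotation:
Unpolarized light through the first polarizer → I₁ = ½ I₀, now polarized at 40°.
I₂ = I₁ cos²(115° − 40°) = 0.5 I₀ · cos²(75°) = 0.03349 I₀.
After rotation:
Unpolarized light through the first polarizer → I₁ = ½ I₀, now polarized at 67°.
I₂ = I₁ cos²(115° − 67°) = 0.5 I₀ · cos²(48°) = 0.2239 I₀.
Ratio = 0.2239 / 0.03349 = 6.684.

I_new/I_old ≈ 6.68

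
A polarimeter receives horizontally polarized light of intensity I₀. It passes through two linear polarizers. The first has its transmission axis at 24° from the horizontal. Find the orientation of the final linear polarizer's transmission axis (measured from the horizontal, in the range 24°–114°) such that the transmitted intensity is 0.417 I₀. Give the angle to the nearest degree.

θ ≈ 69°

I₁ = I₀ cos²(24° − 0°) = I₀ cos²(24°) = 0.8346 I₀.
Need I₂/I₀ = 0.417, so cos²(θ − 24°) = 0.417 / 0.8346 = 0.4997.
θ − 24° = arccos(√0.4997) = 45.0°, giving θ ≈ 24 + 45.0 = 69.0°.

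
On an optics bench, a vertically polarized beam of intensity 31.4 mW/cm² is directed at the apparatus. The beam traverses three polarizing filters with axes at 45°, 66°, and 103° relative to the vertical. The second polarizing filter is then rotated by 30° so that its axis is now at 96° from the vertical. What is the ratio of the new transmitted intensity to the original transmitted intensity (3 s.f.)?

Before rotation:
I₁ = I₀ cos²(45° − 0°) = I₀ cos²(45°) = 0.5 I₀.
I₂ = I₁ cos²(66° − 45°) = 0.5 I₀ · cos²(21°) = 0.4358 I₀.
I₃ = I₂ cos²(103° − 66°) = 0.4358 I₀ · cos²(37°) = 0.278 I₀.
After rotation:
I₁ = I₀ cos²(45° − 0°) = I₀ cos²(45°) = 0.5 I₀.
I₂ = I₁ cos²(96° − 45°) = 0.5 I₀ · cos²(51°) = 0.198 I₀.
I₃ = I₂ cos²(103° − 96°) = 0.198 I₀ · cos²(7°) = 0.1951 I₀.
Ratio = 0.1951 / 0.278 = 0.7019.

I_new/I_old ≈ 0.702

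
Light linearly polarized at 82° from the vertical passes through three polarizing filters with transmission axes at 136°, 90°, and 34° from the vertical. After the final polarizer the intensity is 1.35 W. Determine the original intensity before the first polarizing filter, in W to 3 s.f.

I₀ ≈ 25.9 W

By Malus's law, I₁ = I₀ cos²(136° − 82°) = I₀ cos²(54°) = 0.3455 I₀.
I₂ = I₁ cos²(90° − 136°) = 0.3455 I₀ · cos²(46°) = 0.1667 I₀.
I₃ = I₂ cos²(34° − 90°) = 0.1667 I₀ · cos²(56°) = 0.05213 I₀.
So 1.35 W = 0.05213 I₀, giving I₀ = 1.35/0.05213 = 25.9 W.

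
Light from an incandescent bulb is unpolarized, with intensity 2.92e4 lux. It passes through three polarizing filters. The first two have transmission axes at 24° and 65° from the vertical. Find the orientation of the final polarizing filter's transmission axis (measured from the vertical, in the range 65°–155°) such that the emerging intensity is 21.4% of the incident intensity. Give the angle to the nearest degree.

θ ≈ 95°

Unpolarized light through the first polarizer → I₁ = ½ I₀, now polarized at 24°.
I₂ = I₁ cos²(65° − 24°) = 0.5 I₀ · cos²(41°) = 0.2848 I₀.
Need I₃/I₀ = 0.214, so cos²(θ − 65°) = 0.214 / 0.2848 = 0.7514.
θ − 65° = arccos(√0.7514) = 29.9°, giving θ ≈ 65 + 29.9 = 94.9°.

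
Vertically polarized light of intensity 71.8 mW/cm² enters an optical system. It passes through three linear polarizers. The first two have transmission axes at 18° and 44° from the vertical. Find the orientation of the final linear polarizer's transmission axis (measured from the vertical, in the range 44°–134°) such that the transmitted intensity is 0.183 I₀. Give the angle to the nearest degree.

θ ≈ 104°

By Malus's law, I₁ = I₀ cos²(18° − 0°) = I₀ cos²(18°) = 0.9045 I₀.
I₂ = I₁ cos²(44° − 18°) = 0.9045 I₀ · cos²(26°) = 0.7307 I₀.
Need I₃/I₀ = 0.183, so cos²(θ − 44°) = 0.183 / 0.7307 = 0.2504.
θ − 44° = arccos(√0.2504) = 60.0°, giving θ ≈ 44 + 60.0 = 104.0°.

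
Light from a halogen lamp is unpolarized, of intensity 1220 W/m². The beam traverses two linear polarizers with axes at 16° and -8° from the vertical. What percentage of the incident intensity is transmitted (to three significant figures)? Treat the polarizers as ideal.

≈ 41.7%

Unpolarized light through the first polarizer → I₁ = 1220 W/m²/2 = 610 W/m², polarized at 16°.
I₂ = I₁ · cos²(24°) = 610 · 0.8346 = 509.1 W/m².
That is 41.73% of the incident intensity.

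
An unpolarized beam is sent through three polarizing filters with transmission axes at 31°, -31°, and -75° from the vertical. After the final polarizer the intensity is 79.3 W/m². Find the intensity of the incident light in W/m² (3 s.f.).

Unpolarized light through the first polarizer → I₁ = ½ I₀, now polarized at 31°.
I₂ = I₁ cos²(-31° − 31°) = 0.5 I₀ · cos²(62°) = 0.1102 I₀.
I₃ = I₂ cos²(-75° + 31°) = 0.1102 I₀ · cos²(44°) = 0.05702 I₀.
So 79.3 W/m² = 0.05702 I₀, giving I₀ = 79.3/0.05702 = 1391 W/m².

I₀ ≈ 1390 W/m²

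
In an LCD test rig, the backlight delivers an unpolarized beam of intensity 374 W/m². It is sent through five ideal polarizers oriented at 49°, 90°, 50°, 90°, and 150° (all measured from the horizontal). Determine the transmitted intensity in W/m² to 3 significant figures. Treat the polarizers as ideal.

I ≈ 9.17 W/m²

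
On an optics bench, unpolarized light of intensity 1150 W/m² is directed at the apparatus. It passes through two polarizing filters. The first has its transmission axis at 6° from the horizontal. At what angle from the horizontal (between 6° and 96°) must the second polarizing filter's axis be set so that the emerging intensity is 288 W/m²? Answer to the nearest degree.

θ ≈ 51°

Unpolarized light through the first polarizer → I₁ = ½ I₀, now polarized at 6°.
Target fraction: 288 / 1150 W/m² = 0.2504 of I₀.
Need I₂/I₀ = 0.2504, so cos²(θ − 6°) = 0.2504 / 0.5 = 0.5009.
θ − 6° = arccos(√0.5009) = 45.0°, giving θ ≈ 6 + 45.0 = 51.0°.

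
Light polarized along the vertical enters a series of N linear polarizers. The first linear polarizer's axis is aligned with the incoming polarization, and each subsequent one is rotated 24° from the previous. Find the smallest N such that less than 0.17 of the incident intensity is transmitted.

First polarizer is aligned with the polarization: full transmission.
Each further stage multiplies by cos²(24°) = 0.8346.
After N polarizers: T = 0.8346^(N−1). Require T < 0.17 ⇒ N−1 > ln(0.17)/ln(0.8346) = 9.80, so N−1 ≥ 10 and N = 11.
Check: N=11 gives T = 0.1639 < 0.17; N=10 gives T = 0.1964.

N = 11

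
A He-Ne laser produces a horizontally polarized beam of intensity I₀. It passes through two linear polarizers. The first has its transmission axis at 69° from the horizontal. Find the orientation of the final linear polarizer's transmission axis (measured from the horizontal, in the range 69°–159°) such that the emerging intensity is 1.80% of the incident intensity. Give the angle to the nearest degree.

θ ≈ 137°

I₁ = I₀ cos²(69° − 0°) = I₀ cos²(69°) = 0.1284 I₀.
Need I₂/I₀ = 0.018, so cos²(θ − 69°) = 0.018 / 0.1284 = 0.1402.
θ − 69° = arccos(√0.1402) = 68.0°, giving θ ≈ 69 + 68.0 = 137.0°.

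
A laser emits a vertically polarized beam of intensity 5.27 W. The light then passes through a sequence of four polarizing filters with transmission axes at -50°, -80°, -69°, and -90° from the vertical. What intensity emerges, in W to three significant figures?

I ≈ 1.37 W

By Malus's law, I₁ = 5.27 W · cos²(50°) = 2.177 W.
I₂ = I₁ · cos²(30°) = 2.177 · 0.75 = 1.633 W.
I₃ = I₂ · cos²(11°) = 1.633 · 0.9636 = 1.574 W.
I₄ = I₃ · cos²(21°) = 1.574 · 0.8716 = 1.372 W.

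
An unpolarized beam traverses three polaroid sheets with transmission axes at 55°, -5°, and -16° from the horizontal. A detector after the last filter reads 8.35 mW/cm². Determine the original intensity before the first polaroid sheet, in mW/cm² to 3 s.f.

Unpolarized light through the first polarizer → I₁ = ½ I₀, now polarized at 55°.
I₂ = I₁ cos²(-5° − 55°) = 0.5 I₀ · cos²(60°) = 0.125 I₀.
I₃ = I₂ cos²(-16° + 5°) = 0.125 I₀ · cos²(11°) = 0.1204 I₀.
So 8.35 mW/cm² = 0.1204 I₀, giving I₀ = 8.35/0.1204 = 69.32 mW/cm².

I₀ ≈ 69.3 mW/cm²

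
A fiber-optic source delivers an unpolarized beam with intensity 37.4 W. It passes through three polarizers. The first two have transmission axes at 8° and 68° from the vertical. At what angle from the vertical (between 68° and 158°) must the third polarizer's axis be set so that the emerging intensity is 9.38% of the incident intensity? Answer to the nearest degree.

Unpolarized light through the first polarizer → I₁ = ½ I₀, now polarized at 8°.
I₂ = I₁ cos²(68° − 8°) = 0.5 I₀ · cos²(60°) = 0.125 I₀.
Need I₃/I₀ = 0.0938, so cos²(θ − 68°) = 0.0938 / 0.125 = 0.7504.
θ − 68° = arccos(√0.7504) = 30.0°, giving θ ≈ 68 + 30.0 = 98.0°.

θ ≈ 98°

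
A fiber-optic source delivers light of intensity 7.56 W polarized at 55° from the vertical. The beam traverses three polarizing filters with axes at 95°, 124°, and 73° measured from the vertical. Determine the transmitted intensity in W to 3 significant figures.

I ≈ 1.34 W

I₁ = 7.56 W · cos²(40°) = 4.436 W.
I₂ = I₁ · cos²(29°) = 4.436 · 0.765 = 3.394 W.
I₃ = I₂ · cos²(51°) = 3.394 · 0.396 = 1.344 W.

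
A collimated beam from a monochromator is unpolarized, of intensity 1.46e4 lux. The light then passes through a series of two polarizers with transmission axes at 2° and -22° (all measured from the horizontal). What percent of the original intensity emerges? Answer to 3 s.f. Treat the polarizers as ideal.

Unpolarized light through the first polarizer → I₁ = 1.46e4 lux/2 = 7300 lux, polarized at 2°.
I₂ = I₁ · cos²(24°) = 7300 · 0.8346 = 6092 lux.
That is 41.73% of the incident intensity.

≈ 41.7%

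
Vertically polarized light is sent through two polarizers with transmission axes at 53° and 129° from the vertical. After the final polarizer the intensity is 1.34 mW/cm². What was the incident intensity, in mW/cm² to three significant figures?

I₀ ≈ 63.2 mW/cm²

By Malus's law, I₁ = I₀ cos²(53° − 0°) = I₀ cos²(53°) = 0.3622 I₀.
I₂ = I₁ cos²(129° − 53°) = 0.3622 I₀ · cos²(76°) = 0.0212 I₀.
So 1.34 mW/cm² = 0.0212 I₀, giving I₀ = 1.34/0.0212 = 63.22 mW/cm².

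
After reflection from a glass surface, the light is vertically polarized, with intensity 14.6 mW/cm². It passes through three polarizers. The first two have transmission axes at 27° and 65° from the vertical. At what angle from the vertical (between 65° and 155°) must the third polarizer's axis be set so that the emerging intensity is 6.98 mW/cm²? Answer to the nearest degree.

By Malus's law, I₁ = I₀ cos²(27° − 0°) = I₀ cos²(27°) = 0.7939 I₀.
I₂ = I₁ cos²(65° − 27°) = 0.7939 I₀ · cos²(38°) = 0.493 I₀.
Target fraction: 6.98 / 14.6 mW/cm² = 0.4781 of I₀.
Need I₃/I₀ = 0.4781, so cos²(θ − 65°) = 0.4781 / 0.493 = 0.9698.
θ − 65° = arccos(√0.9698) = 10.0°, giving θ ≈ 65 + 10.0 = 75.0°.

θ ≈ 75°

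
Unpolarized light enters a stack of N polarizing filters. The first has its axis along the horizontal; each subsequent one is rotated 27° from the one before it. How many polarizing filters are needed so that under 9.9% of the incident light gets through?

N = 9

First polarizer halves the unpolarized light: factor 1/2.
Each further stage multiplies by cos²(27°) = 0.7939.
After N polarizers: T = 0.5·0.7939^(N−1). Require T < 0.099 ⇒ N−1 > ln(0.099/0.5)/ln(0.7939) = 7.02, so N−1 ≥ 8 and N = 9.
Check: N=9 gives T = 0.0789 < 0.099; N=8 gives T = 0.09938.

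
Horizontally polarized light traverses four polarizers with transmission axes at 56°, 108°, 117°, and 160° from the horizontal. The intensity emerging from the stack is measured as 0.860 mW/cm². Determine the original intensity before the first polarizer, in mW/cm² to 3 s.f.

By Malus's law, I₁ = I₀ cos²(56° − 0°) = I₀ cos²(56°) = 0.3127 I₀.
I₂ = I₁ cos²(108° − 56°) = 0.3127 I₀ · cos²(52°) = 0.1185 I₀.
I₃ = I₂ cos²(117° − 108°) = 0.1185 I₀ · cos²(9°) = 0.1156 I₀.
I₄ = I₃ cos²(160° − 117°) = 0.1156 I₀ · cos²(43°) = 0.06184 I₀.
So 0.860 mW/cm² = 0.06184 I₀, giving I₀ = 0.860/0.06184 = 13.91 mW/cm².

I₀ ≈ 13.9 mW/cm²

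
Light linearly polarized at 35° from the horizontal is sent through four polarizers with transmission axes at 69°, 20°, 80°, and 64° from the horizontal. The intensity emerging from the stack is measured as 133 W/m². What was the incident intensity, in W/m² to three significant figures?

By Malus's law, I₁ = I₀ cos²(69° − 35°) = I₀ cos²(34°) = 0.6873 I₀.
I₂ = I₁ cos²(20° − 69°) = 0.6873 I₀ · cos²(49°) = 0.2958 I₀.
I₃ = I₂ cos²(80° − 20°) = 0.2958 I₀ · cos²(60°) = 0.07396 I₀.
I₄ = I₃ cos²(64° − 80°) = 0.07396 I₀ · cos²(16°) = 0.06834 I₀.
So 133 W/m² = 0.06834 I₀, giving I₀ = 133/0.06834 = 1946 W/m².

I₀ ≈ 1950 W/m²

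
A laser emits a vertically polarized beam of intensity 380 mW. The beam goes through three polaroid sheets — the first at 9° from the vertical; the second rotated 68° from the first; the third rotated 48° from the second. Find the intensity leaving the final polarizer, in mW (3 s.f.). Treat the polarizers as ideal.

I ≈ 23.3 mW

By Malus's law, I₁ = 380 mW · cos²(9°) = 370.7 mW.
I₂ = I₁ · cos²(68°) = 370.7 · 0.1403 = 52.02 mW.
I₃ = I₂ · cos²(48°) = 52.02 · 0.4477 = 23.29 mW.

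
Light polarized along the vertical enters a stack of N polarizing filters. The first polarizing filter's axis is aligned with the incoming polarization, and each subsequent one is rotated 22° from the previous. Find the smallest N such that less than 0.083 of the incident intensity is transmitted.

First polarizer is aligned with the polarization: full transmission.
Each further stage multiplies by cos²(22°) = 0.8597.
After N polarizers: T = 0.8597^(N−1). Require T < 0.083 ⇒ N−1 > ln(0.083)/ln(0.8597) = 16.46, so N−1 ≥ 17 and N = 18.
Check: N=18 gives T = 0.0765 < 0.083; N=17 gives T = 0.08898.

N = 18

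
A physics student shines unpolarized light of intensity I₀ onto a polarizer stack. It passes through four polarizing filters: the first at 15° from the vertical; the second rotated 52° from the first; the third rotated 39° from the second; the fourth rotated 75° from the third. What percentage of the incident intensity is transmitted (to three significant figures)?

≈ 0.767%

Unpolarized light through the first polarizer → I₁ = ½ I₀, now polarized at 15°.
I₂ = I₁ cos²(52°) = 0.5 · 0.379 I₀ = 0.1895 I₀.
I₃ = I₂ cos²(39°) = 0.1895 · 0.604 I₀ = 0.1145 I₀.
I₄ = I₃ cos²(75°) = 0.1145 · 0.06699 I₀ = 0.007667 I₀.
That is 0.7667% of the incident intensity.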